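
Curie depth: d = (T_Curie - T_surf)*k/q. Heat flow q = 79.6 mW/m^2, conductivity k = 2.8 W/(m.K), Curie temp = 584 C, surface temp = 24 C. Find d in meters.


T_Curie - T_surf = 584 - 24 = 560 C
Convert q to W/m^2: 79.6 mW/m^2 = 0.0796 W/m^2
d = 560 * 2.8 / 0.0796 = 19698.49 m

19698.49


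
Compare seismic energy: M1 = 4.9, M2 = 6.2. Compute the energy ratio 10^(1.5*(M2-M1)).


M2 - M1 = 6.2 - 4.9 = 1.3
1.5 * 1.3 = 1.95
ratio = 10^1.95 = 89.13

89.13


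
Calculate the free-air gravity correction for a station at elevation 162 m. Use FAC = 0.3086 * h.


FAC = 0.3086 * h
= 0.3086 * 162
= 49.9932 mGal

49.9932


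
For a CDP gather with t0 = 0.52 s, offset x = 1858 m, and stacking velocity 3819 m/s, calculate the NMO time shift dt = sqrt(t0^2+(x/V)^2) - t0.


x/Vnmo = 1858/3819 = 0.486515
(x/Vnmo)^2 = 0.236697
t0^2 = 0.2704
sqrt(0.2704 + 0.236697) = 0.712107
dt = 0.712107 - 0.52 = 0.192107

0.192107


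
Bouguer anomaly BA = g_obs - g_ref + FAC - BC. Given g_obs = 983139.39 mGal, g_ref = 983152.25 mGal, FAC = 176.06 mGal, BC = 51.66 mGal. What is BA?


BA = g_obs - g_ref + FAC - BC
= 983139.39 - 983152.25 + 176.06 - 51.66
= 111.54 mGal

111.54


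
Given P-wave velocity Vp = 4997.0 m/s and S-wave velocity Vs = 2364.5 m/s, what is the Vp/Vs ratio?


Vp/Vs = 4997.0 / 2364.5
= 2.1133

2.1133


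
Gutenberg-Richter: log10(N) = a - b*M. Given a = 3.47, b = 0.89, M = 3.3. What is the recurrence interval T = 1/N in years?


log10(N) = 3.47 - 0.89*3.3 = 0.533
N = 10^0.533 = 3.411929
T = 1/N = 1/3.411929 = 0.2931 years

0.2931


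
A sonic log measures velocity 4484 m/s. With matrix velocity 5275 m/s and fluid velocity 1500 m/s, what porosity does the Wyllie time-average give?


1/V - 1/Vm = 1/4484 - 1/5275 = 3.344e-05
1/Vf - 1/Vm = 1/1500 - 1/5275 = 0.00047709
phi = 3.344e-05 / 0.00047709 = 0.0701

0.0701


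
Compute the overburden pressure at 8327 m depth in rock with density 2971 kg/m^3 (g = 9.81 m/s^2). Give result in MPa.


P = rho * g * z / 1e6
= 2971 * 9.81 * 8327 / 1e6
= 242694661.77 / 1e6
= 242.6947 MPa

242.6947


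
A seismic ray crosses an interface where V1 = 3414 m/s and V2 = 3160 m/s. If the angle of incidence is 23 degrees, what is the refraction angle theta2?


sin(theta1) = sin(23 deg) = 0.390731
sin(theta2) = V2/V1 * sin(theta1) = 3160/3414 * 0.390731 = 0.361661
theta2 = arcsin(0.361661) = 21.2022 degrees

21.2022


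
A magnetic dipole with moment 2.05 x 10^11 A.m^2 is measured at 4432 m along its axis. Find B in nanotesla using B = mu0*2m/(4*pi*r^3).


m = 2.05 x 10^11 = 205000000000 A.m^2
2m = 410000000000 A.m^2
r^3 = 4432^3 = 87056109568
B = (4pi*10^-7) * 410000000000 / (4*pi * 87056109568) * 1e9
= 515221.195189 / 1093979337075.75 * 1e9
= 470.9606 nT

470.9606


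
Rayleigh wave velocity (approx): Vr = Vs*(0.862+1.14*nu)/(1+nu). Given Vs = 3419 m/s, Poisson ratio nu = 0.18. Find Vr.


Numerator factor = 0.862 + 1.14*0.18 = 1.0672
Denominator = 1 + 0.18 = 1.18
Vr = 3419 * 1.0672 / 1.18 = 3092.17 m/s

3092.17


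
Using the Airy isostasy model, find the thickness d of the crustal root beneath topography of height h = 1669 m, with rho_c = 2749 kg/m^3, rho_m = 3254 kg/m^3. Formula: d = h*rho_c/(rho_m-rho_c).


rho_m - rho_c = 3254 - 2749 = 505
d = 1669 * 2749 / 505
= 4588081 / 505
= 9085.31 m

9085.31


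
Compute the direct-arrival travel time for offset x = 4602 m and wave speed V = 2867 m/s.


t = x / V
= 4602 / 2867
= 1.6052 s

1.6052


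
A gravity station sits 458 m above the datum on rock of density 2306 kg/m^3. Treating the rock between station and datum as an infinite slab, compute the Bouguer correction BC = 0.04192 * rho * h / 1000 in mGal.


BC = 0.04192 * rho * h / 1000
= 0.04192 * 2306 * 458 / 1000
= 44.2737 mGal

44.2737


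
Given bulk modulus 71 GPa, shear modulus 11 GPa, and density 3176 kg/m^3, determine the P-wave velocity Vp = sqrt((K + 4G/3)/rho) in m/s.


First compute the effective modulus:
K + 4G/3 = 71e9 + 4*11e9/3 = 85666666666.67 Pa
Then divide by density:
85666666666.67 / 3176 = 26973131.822 Pa/(kg/m^3)
Take the square root:
Vp = sqrt(26973131.822) = 5193.57 m/s

5193.57


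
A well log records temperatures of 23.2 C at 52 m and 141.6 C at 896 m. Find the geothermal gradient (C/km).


dT = 141.6 - 23.2 = 118.4 C
dz = 896 - 52 = 844 m
gradient = dT/dz * 1000 = 118.4/844 * 1000 = 140.2844 C/km

140.2844


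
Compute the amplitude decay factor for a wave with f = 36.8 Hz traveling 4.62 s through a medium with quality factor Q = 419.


pi*f*t/Q = pi*36.8*4.62/419 = 1.274752
A/A0 = exp(-1.274752) = 0.2795

0.2795


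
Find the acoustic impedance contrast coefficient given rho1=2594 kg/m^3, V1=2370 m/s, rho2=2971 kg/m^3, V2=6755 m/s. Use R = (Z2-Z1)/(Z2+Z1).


Z1 = 2594 * 2370 = 6147780
Z2 = 2971 * 6755 = 20069105
R = (20069105 - 6147780) / (20069105 + 6147780) = 13921325 / 26216885 = 0.531

0.531


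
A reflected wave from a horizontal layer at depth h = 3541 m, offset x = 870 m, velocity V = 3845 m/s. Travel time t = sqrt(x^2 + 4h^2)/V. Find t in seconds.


x^2 + 4h^2 = 870^2 + 4*3541^2 = 756900 + 50154724 = 50911624
sqrt(50911624) = 7135.2382
t = 7135.2382 / 3845 = 1.8557 s

1.8557


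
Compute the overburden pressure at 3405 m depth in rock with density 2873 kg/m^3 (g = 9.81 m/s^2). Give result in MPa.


P = rho * g * z / 1e6
= 2873 * 9.81 * 3405 / 1e6
= 95966962.65 / 1e6
= 95.967 MPa

95.967


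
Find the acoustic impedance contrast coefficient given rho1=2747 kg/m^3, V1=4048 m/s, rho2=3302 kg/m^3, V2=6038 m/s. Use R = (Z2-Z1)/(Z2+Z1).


Z1 = 2747 * 4048 = 11119856
Z2 = 3302 * 6038 = 19937476
R = (19937476 - 11119856) / (19937476 + 11119856) = 8817620 / 31057332 = 0.2839

0.2839


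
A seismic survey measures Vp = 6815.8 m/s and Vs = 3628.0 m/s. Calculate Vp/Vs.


Vp/Vs = 6815.8 / 3628.0
= 1.8787

1.8787


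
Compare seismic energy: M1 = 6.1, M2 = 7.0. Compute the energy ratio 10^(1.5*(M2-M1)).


M2 - M1 = 7.0 - 6.1 = 0.9
1.5 * 0.9 = 1.35
ratio = 10^1.35 = 22.39

22.39


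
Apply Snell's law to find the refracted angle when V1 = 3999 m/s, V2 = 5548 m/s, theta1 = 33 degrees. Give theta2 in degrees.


sin(theta1) = sin(33 deg) = 0.544639
sin(theta2) = V2/V1 * sin(theta1) = 5548/3999 * 0.544639 = 0.755603
theta2 = arcsin(0.755603) = 49.0781 degrees

49.0781


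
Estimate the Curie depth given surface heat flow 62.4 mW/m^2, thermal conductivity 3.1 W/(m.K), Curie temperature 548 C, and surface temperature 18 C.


T_Curie - T_surf = 548 - 18 = 530 C
Convert q to W/m^2: 62.4 mW/m^2 = 0.0624 W/m^2
d = 530 * 3.1 / 0.0624 = 26330.13 m

26330.13


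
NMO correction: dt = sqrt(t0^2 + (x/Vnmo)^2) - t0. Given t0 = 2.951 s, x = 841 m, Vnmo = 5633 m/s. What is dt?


x/Vnmo = 841/5633 = 0.149299
(x/Vnmo)^2 = 0.02229
t0^2 = 8.708401
sqrt(8.708401 + 0.02229) = 2.954774
dt = 2.954774 - 2.951 = 0.003774

0.003774


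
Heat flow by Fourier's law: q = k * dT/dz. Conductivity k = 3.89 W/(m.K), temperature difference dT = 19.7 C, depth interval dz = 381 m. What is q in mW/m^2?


q = k * dT / dz * 1000
= 3.89 * 19.7 / 381 * 1000
= 0.201136 * 1000
= 201.1365 mW/m^2

201.1365


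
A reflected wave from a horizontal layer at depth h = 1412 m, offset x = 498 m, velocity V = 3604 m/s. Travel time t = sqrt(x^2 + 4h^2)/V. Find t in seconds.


x^2 + 4h^2 = 498^2 + 4*1412^2 = 248004 + 7974976 = 8222980
sqrt(8222980) = 2867.5739
t = 2867.5739 / 3604 = 0.7957 s

0.7957


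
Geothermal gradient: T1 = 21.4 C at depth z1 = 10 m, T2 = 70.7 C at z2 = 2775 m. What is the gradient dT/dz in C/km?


dT = 70.7 - 21.4 = 49.3 C
dz = 2775 - 10 = 2765 m
gradient = dT/dz * 1000 = 49.3/2765 * 1000 = 17.83 C/km

17.83


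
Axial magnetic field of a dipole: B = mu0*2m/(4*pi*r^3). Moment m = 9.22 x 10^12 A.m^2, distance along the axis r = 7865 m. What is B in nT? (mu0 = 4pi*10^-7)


m = 9.22 x 10^12 = 9220000000000 A.m^2
2m = 18440000000000 A.m^2
r^3 = 7865^3 = 486514939625
B = (4pi*10^-7) * 18440000000000 / (4*pi * 486514939625) * 1e9
= 23172387.412878 / 6113727040750.33 * 1e9
= 3790.2228 nT

3790.2228


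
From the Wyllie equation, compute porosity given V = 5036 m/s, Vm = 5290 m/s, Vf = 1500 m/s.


1/V - 1/Vm = 1/5036 - 1/5290 = 9.53e-06
1/Vf - 1/Vm = 1/1500 - 1/5290 = 0.00047763
phi = 9.53e-06 / 0.00047763 = 0.02

0.02


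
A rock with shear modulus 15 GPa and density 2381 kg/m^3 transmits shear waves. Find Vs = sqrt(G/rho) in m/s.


Convert G to Pa: G = 15e9 Pa
Compute G/rho = 15e9 / 2381 = 6299874.0025
Vs = sqrt(6299874.0025) = 2509.95 m/s

2509.95


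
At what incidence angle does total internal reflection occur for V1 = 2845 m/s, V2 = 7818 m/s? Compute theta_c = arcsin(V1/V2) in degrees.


V1/V2 = 2845/7818 = 0.363904
theta_c = arcsin(0.363904) = 21.3401 degrees

21.3401


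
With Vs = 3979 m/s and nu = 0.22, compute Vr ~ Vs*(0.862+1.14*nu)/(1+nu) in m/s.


Numerator factor = 0.862 + 1.14*0.22 = 1.1128
Denominator = 1 + 0.22 = 1.22
Vr = 3979 * 1.1128 / 1.22 = 3629.37 m/s

3629.37


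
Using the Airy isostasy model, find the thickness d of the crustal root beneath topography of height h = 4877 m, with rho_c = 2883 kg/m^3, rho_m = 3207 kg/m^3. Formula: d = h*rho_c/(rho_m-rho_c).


rho_m - rho_c = 3207 - 2883 = 324
d = 4877 * 2883 / 324
= 14060391 / 324
= 43396.27 m

43396.27


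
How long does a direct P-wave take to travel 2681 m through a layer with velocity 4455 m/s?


t = x / V
= 2681 / 4455
= 0.6018 s

0.6018


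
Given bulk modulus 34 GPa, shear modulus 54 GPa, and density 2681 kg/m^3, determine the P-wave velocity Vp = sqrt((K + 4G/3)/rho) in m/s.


First compute the effective modulus:
K + 4G/3 = 34e9 + 4*54e9/3 = 106000000000.0 Pa
Then divide by density:
106000000000.0 / 2681 = 39537486.0127 Pa/(kg/m^3)
Take the square root:
Vp = sqrt(39537486.0127) = 6287.88 m/s

6287.88


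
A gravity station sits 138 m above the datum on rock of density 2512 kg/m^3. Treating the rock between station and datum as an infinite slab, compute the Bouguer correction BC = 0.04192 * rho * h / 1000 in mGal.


BC = 0.04192 * rho * h / 1000
= 0.04192 * 2512 * 138 / 1000
= 14.5318 mGal

14.5318


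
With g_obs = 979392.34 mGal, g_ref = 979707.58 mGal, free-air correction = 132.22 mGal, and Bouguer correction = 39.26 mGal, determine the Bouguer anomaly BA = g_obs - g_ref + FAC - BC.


BA = g_obs - g_ref + FAC - BC
= 979392.34 - 979707.58 + 132.22 - 39.26
= -222.28 mGal

-222.28


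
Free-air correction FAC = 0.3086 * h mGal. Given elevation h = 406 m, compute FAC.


FAC = 0.3086 * h
= 0.3086 * 406
= 125.2916 mGal

125.2916


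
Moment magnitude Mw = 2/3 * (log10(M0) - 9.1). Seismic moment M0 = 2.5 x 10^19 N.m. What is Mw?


log10(M0) = log10(2.5 x 10^19) = 19.3979
Mw = 2/3 * (19.3979 - 9.1)
= 2/3 * 10.2979
= 6.87

6.87


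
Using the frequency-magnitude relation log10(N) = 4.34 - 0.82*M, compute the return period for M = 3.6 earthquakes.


log10(N) = 4.34 - 0.82*3.6 = 1.388
N = 10^1.388 = 24.434306
T = 1/N = 1/24.434306 = 0.0409 years

0.0409


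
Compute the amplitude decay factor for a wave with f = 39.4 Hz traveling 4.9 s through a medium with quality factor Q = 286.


pi*f*t/Q = pi*39.4*4.9/286 = 2.120685
A/A0 = exp(-2.120685) = 0.119949

0.119949


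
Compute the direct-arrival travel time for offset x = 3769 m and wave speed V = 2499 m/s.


t = x / V
= 3769 / 2499
= 1.5082 s

1.5082


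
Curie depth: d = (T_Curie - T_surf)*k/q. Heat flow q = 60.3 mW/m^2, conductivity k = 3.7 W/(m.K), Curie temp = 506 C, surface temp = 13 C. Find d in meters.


T_Curie - T_surf = 506 - 13 = 493 C
Convert q to W/m^2: 60.3 mW/m^2 = 0.0603 W/m^2
d = 493 * 3.7 / 0.0603 = 30250.41 m

30250.41


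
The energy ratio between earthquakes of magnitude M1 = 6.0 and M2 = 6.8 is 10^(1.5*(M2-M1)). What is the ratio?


M2 - M1 = 6.8 - 6.0 = 0.8
1.5 * 0.8 = 1.2
ratio = 10^1.2 = 15.85

15.85


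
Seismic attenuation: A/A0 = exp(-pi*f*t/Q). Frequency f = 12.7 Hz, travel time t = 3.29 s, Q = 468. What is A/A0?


pi*f*t/Q = pi*12.7*3.29/468 = 0.280481
A/A0 = exp(-0.280481) = 0.75542

0.75542


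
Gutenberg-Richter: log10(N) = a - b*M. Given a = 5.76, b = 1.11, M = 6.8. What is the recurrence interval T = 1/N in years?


log10(N) = 5.76 - 1.11*6.8 = -1.788
N = 10^-1.788 = 0.016293
T = 1/N = 1/0.016293 = 61.3762 years

61.3762


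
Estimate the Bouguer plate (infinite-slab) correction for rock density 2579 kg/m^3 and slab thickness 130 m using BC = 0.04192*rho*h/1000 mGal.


BC = 0.04192 * rho * h / 1000
= 0.04192 * 2579 * 130 / 1000
= 14.0545 mGal

14.0545


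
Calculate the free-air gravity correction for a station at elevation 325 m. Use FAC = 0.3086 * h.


FAC = 0.3086 * h
= 0.3086 * 325
= 100.295 mGal

100.295


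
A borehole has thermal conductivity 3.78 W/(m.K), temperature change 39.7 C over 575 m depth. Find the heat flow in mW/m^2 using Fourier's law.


q = k * dT / dz * 1000
= 3.78 * 39.7 / 575 * 1000
= 0.260984 * 1000
= 260.9843 mW/m^2

260.9843


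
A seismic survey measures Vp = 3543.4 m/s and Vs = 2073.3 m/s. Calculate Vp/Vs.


Vp/Vs = 3543.4 / 2073.3
= 1.7091

1.7091


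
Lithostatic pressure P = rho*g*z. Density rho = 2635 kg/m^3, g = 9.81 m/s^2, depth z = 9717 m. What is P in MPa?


P = rho * g * z / 1e6
= 2635 * 9.81 * 9717 / 1e6
= 251178133.95 / 1e6
= 251.1781 MPa

251.1781


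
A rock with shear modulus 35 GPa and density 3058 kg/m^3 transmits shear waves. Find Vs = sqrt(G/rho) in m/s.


Convert G to Pa: G = 35e9 Pa
Compute G/rho = 35e9 / 3058 = 11445389.1432
Vs = sqrt(11445389.1432) = 3383.1 m/s

3383.1


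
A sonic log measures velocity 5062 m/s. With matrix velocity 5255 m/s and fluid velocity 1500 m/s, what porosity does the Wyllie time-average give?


1/V - 1/Vm = 1/5062 - 1/5255 = 7.26e-06
1/Vf - 1/Vm = 1/1500 - 1/5255 = 0.00047637
phi = 7.26e-06 / 0.00047637 = 0.0152

0.0152


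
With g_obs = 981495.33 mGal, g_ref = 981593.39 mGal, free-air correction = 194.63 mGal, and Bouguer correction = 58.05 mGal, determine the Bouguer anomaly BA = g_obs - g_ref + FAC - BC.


BA = g_obs - g_ref + FAC - BC
= 981495.33 - 981593.39 + 194.63 - 58.05
= 38.52 mGal

38.52


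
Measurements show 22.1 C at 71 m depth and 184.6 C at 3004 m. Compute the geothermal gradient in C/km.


dT = 184.6 - 22.1 = 162.5 C
dz = 3004 - 71 = 2933 m
gradient = dT/dz * 1000 = 162.5/2933 * 1000 = 55.404 C/km

55.404


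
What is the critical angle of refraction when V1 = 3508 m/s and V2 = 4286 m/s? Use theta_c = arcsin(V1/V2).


V1/V2 = 3508/4286 = 0.818479
theta_c = arcsin(0.818479) = 54.9328 degrees

54.9328


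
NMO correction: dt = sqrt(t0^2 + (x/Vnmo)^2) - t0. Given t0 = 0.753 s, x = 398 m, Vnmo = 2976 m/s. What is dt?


x/Vnmo = 398/2976 = 0.133737
(x/Vnmo)^2 = 0.017885
t0^2 = 0.567009
sqrt(0.567009 + 0.017885) = 0.764784
dt = 0.764784 - 0.753 = 0.011784

0.011784


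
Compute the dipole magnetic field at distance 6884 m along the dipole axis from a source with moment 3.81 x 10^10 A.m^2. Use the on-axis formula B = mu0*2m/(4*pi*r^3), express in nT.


m = 3.81 x 10^10 = 38100000000 A.m^2
2m = 76200000000 A.m^2
r^3 = 6884^3 = 326229015104
B = (4pi*10^-7) * 76200000000 / (4*pi * 326229015104) * 1e9
= 95755.744081 / 4099514708954.24 * 1e9
= 23.3578 nT

23.3578


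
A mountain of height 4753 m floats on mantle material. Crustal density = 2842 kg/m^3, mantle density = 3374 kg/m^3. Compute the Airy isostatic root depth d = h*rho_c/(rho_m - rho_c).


rho_m - rho_c = 3374 - 2842 = 532
d = 4753 * 2842 / 532
= 13508026 / 532
= 25391.03 m

25391.03


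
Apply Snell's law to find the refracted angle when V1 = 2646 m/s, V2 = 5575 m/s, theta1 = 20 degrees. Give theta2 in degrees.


sin(theta1) = sin(20 deg) = 0.34202
sin(theta2) = V2/V1 * sin(theta1) = 5575/2646 * 0.34202 = 0.720621
theta2 = arcsin(0.720621) = 46.1057 degrees

46.1057


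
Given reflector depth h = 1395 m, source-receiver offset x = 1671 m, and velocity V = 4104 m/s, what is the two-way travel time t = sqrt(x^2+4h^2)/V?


x^2 + 4h^2 = 1671^2 + 4*1395^2 = 2792241 + 7784100 = 10576341
sqrt(10576341) = 3252.1287
t = 3252.1287 / 4104 = 0.7924 s

0.7924


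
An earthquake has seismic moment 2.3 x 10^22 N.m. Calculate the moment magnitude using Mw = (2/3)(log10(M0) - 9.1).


log10(M0) = log10(2.3 x 10^22) = 22.3617
Mw = 2/3 * (22.3617 - 9.1)
= 2/3 * 13.2617
= 8.84

8.84


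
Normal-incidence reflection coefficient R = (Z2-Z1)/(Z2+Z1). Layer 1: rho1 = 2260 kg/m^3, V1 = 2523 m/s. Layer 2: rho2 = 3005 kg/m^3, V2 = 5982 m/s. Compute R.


Z1 = 2260 * 2523 = 5701980
Z2 = 3005 * 5982 = 17975910
R = (17975910 - 5701980) / (17975910 + 5701980) = 12273930 / 23677890 = 0.5184

0.5184


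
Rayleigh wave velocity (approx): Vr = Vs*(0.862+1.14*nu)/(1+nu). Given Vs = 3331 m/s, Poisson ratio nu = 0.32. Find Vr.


Numerator factor = 0.862 + 1.14*0.32 = 1.2268
Denominator = 1 + 0.32 = 1.32
Vr = 3331 * 1.2268 / 1.32 = 3095.81 m/s

3095.81


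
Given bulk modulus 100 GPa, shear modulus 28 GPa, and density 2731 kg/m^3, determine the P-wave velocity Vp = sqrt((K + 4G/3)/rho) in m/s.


First compute the effective modulus:
K + 4G/3 = 100e9 + 4*28e9/3 = 137333333333.33 Pa
Then divide by density:
137333333333.33 / 2731 = 50286830.2209 Pa/(kg/m^3)
Take the square root:
Vp = sqrt(50286830.2209) = 7091.32 m/s

7091.32


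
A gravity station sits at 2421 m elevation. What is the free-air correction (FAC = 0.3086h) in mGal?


FAC = 0.3086 * h
= 0.3086 * 2421
= 747.1206 mGal

747.1206


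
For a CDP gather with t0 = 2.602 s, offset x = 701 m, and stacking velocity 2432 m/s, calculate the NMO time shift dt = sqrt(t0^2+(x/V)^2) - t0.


x/Vnmo = 701/2432 = 0.28824
(x/Vnmo)^2 = 0.083082
t0^2 = 6.770404
sqrt(6.770404 + 0.083082) = 2.617916
dt = 2.617916 - 2.602 = 0.015916

0.015916


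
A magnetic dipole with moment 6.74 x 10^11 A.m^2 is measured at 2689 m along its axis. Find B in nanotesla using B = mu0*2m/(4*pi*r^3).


m = 6.74 x 10^11 = 674000000000 A.m^2
2m = 1348000000000 A.m^2
r^3 = 2689^3 = 19443408769
B = (4pi*10^-7) * 1348000000000 / (4*pi * 19443408769) * 1e9
= 1693946.758816 / 244333080597.74 * 1e9
= 6932.9407 nT

6932.9407


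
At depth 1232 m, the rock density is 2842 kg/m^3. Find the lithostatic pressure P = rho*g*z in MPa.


P = rho * g * z / 1e6
= 2842 * 9.81 * 1232 / 1e6
= 34348184.64 / 1e6
= 34.3482 MPa

34.3482


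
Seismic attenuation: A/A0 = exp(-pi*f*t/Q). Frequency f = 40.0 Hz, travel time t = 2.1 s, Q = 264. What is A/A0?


pi*f*t/Q = pi*40.0*2.1/264 = 0.999598
A/A0 = exp(-0.999598) = 0.368027

0.368027


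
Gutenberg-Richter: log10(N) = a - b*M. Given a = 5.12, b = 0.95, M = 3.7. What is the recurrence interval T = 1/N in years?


log10(N) = 5.12 - 0.95*3.7 = 1.605
N = 10^1.605 = 40.271703
T = 1/N = 1/40.271703 = 0.0248 years

0.0248


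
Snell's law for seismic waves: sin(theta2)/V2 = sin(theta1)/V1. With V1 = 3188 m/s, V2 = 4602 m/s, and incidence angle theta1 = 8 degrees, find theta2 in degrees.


sin(theta1) = sin(8 deg) = 0.139173
sin(theta2) = V2/V1 * sin(theta1) = 4602/3188 * 0.139173 = 0.200902
theta2 = arcsin(0.200902) = 11.5897 degrees

11.5897


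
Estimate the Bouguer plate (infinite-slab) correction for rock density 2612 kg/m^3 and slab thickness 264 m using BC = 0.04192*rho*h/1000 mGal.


BC = 0.04192 * rho * h / 1000
= 0.04192 * 2612 * 264 / 1000
= 28.9067 mGal

28.9067


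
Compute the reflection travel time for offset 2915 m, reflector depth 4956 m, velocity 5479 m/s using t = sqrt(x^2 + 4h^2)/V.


x^2 + 4h^2 = 2915^2 + 4*4956^2 = 8497225 + 98247744 = 106744969
sqrt(106744969) = 10331.7457
t = 10331.7457 / 5479 = 1.8857 s

1.8857


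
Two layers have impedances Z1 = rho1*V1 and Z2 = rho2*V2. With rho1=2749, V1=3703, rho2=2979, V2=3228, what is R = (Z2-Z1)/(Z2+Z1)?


Z1 = 2749 * 3703 = 10179547
Z2 = 2979 * 3228 = 9616212
R = (9616212 - 10179547) / (9616212 + 10179547) = -563335 / 19795759 = -0.0285

-0.0285


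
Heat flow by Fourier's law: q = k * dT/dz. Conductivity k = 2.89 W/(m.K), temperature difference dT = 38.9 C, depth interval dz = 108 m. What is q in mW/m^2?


q = k * dT / dz * 1000
= 2.89 * 38.9 / 108 * 1000
= 1.040935 * 1000
= 1040.9352 mW/m^2

1040.9352


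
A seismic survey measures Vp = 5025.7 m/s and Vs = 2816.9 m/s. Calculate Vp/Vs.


Vp/Vs = 5025.7 / 2816.9
= 1.7841

1.7841


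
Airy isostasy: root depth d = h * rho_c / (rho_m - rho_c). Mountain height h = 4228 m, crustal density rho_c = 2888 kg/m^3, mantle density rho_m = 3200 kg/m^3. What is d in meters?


rho_m - rho_c = 3200 - 2888 = 312
d = 4228 * 2888 / 312
= 12210464 / 312
= 39136.1 m

39136.1


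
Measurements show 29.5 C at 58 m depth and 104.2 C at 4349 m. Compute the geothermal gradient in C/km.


dT = 104.2 - 29.5 = 74.7 C
dz = 4349 - 58 = 4291 m
gradient = dT/dz * 1000 = 74.7/4291 * 1000 = 17.4085 C/km

17.4085


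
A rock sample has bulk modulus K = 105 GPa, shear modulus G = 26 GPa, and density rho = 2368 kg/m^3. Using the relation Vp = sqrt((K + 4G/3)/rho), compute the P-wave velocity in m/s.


First compute the effective modulus:
K + 4G/3 = 105e9 + 4*26e9/3 = 139666666666.67 Pa
Then divide by density:
139666666666.67 / 2368 = 58980855.8559 Pa/(kg/m^3)
Take the square root:
Vp = sqrt(58980855.8559) = 7679.9 m/s

7679.9


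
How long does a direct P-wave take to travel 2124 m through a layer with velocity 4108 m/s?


t = x / V
= 2124 / 4108
= 0.517 s

0.517


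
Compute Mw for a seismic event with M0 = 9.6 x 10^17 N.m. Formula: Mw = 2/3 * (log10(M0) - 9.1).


log10(M0) = log10(9.6 x 10^17) = 17.9823
Mw = 2/3 * (17.9823 - 9.1)
= 2/3 * 8.8823
= 5.92

5.92


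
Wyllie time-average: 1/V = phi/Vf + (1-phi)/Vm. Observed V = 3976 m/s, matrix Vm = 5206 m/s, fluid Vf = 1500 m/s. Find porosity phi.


1/V - 1/Vm = 1/3976 - 1/5206 = 5.942e-05
1/Vf - 1/Vm = 1/1500 - 1/5206 = 0.00047458
phi = 5.942e-05 / 0.00047458 = 0.1252

0.1252


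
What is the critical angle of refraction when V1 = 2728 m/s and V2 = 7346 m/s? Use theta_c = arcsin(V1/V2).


V1/V2 = 2728/7346 = 0.371359
theta_c = arcsin(0.371359) = 21.7994 degrees

21.7994


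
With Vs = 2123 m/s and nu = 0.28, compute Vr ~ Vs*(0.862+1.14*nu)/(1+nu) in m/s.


Numerator factor = 0.862 + 1.14*0.28 = 1.1812
Denominator = 1 + 0.28 = 1.28
Vr = 2123 * 1.1812 / 1.28 = 1959.13 m/s

1959.13


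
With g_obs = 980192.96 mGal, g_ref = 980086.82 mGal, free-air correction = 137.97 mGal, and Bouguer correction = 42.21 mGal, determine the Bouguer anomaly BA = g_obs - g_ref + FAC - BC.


BA = g_obs - g_ref + FAC - BC
= 980192.96 - 980086.82 + 137.97 - 42.21
= 201.9 mGal

201.9


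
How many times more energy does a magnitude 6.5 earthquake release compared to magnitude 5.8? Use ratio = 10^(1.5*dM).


M2 - M1 = 6.5 - 5.8 = 0.7
1.5 * 0.7 = 1.05
ratio = 10^1.05 = 11.22

11.22


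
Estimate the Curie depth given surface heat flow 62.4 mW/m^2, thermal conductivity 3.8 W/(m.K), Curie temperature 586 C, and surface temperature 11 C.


T_Curie - T_surf = 586 - 11 = 575 C
Convert q to W/m^2: 62.4 mW/m^2 = 0.0624 W/m^2
d = 575 * 3.8 / 0.0624 = 35016.03 m

35016.03


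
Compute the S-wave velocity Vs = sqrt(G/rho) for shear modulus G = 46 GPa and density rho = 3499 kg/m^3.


Convert G to Pa: G = 46e9 Pa
Compute G/rho = 46e9 / 3499 = 13146613.3181
Vs = sqrt(13146613.3181) = 3625.83 m/s

3625.83


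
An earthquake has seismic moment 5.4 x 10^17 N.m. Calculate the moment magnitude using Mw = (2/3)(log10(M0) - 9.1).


log10(M0) = log10(5.4 x 10^17) = 17.7324
Mw = 2/3 * (17.7324 - 9.1)
= 2/3 * 8.6324
= 5.75

5.75


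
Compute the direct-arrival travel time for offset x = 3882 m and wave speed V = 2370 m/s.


t = x / V
= 3882 / 2370
= 1.638 s

1.638


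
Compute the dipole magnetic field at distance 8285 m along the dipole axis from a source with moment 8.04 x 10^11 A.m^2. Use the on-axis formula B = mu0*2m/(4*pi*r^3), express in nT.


m = 8.04 x 10^11 = 804000000000 A.m^2
2m = 1608000000000 A.m^2
r^3 = 8285^3 = 568692549125
B = (4pi*10^-7) * 1608000000000 / (4*pi * 568692549125) * 1e9
= 2020672.394789 / 7146401337929.41 * 1e9
= 282.7538 nT

282.7538


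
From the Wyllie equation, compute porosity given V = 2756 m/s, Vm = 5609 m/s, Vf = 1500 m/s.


1/V - 1/Vm = 1/2756 - 1/5609 = 0.00018456
1/Vf - 1/Vm = 1/1500 - 1/5609 = 0.00048838
phi = 0.00018456 / 0.00048838 = 0.3779

0.3779


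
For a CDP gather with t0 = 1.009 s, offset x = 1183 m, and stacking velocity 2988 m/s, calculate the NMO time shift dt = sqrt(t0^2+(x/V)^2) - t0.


x/Vnmo = 1183/2988 = 0.395917
(x/Vnmo)^2 = 0.15675
t0^2 = 1.018081
sqrt(1.018081 + 0.15675) = 1.083896
dt = 1.083896 - 1.009 = 0.074896

0.074896


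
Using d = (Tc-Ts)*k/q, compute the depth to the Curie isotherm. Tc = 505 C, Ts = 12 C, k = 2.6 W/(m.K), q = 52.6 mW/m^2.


T_Curie - T_surf = 505 - 12 = 493 C
Convert q to W/m^2: 52.6 mW/m^2 = 0.0526 W/m^2
d = 493 * 2.6 / 0.0526 = 24368.82 m

24368.82


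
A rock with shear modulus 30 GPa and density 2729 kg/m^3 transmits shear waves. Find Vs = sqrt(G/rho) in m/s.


Convert G to Pa: G = 30e9 Pa
Compute G/rho = 30e9 / 2729 = 10993037.7428
Vs = sqrt(10993037.7428) = 3315.58 m/s

3315.58


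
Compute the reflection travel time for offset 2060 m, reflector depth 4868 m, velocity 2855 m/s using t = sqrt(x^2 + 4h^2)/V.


x^2 + 4h^2 = 2060^2 + 4*4868^2 = 4243600 + 94789696 = 99033296
sqrt(99033296) = 9951.5474
t = 9951.5474 / 2855 = 3.4857 s

3.4857


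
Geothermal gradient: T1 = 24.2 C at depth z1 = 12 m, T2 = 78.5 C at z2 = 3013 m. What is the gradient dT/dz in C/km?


dT = 78.5 - 24.2 = 54.3 C
dz = 3013 - 12 = 3001 m
gradient = dT/dz * 1000 = 54.3/3001 * 1000 = 18.094 C/km

18.094


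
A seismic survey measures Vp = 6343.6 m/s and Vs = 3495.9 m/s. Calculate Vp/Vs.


Vp/Vs = 6343.6 / 3495.9
= 1.8146

1.8146


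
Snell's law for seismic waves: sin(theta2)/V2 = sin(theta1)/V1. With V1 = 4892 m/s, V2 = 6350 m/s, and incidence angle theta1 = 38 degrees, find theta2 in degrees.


sin(theta1) = sin(38 deg) = 0.615661
sin(theta2) = V2/V1 * sin(theta1) = 6350/4892 * 0.615661 = 0.799152
theta2 = arcsin(0.799152) = 53.0492 degrees

53.0492


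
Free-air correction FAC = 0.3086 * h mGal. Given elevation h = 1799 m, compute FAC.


FAC = 0.3086 * h
= 0.3086 * 1799
= 555.1714 mGal

555.1714


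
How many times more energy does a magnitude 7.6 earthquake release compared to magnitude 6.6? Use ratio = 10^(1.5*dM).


M2 - M1 = 7.6 - 6.6 = 1.0
1.5 * 1.0 = 1.5
ratio = 10^1.5 = 31.62

31.62


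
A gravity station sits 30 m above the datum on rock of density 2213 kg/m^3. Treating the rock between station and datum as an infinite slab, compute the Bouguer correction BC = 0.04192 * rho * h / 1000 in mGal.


BC = 0.04192 * rho * h / 1000
= 0.04192 * 2213 * 30 / 1000
= 2.7831 mGal

2.7831


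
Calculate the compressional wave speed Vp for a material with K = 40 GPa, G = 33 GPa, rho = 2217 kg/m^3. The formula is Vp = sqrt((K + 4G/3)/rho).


First compute the effective modulus:
K + 4G/3 = 40e9 + 4*33e9/3 = 84000000000.0 Pa
Then divide by density:
84000000000.0 / 2217 = 37889039.2422 Pa/(kg/m^3)
Take the square root:
Vp = sqrt(37889039.2422) = 6155.41 m/s

6155.41


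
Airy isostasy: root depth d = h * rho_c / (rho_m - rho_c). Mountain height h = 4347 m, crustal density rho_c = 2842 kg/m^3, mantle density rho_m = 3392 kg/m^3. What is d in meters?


rho_m - rho_c = 3392 - 2842 = 550
d = 4347 * 2842 / 550
= 12354174 / 550
= 22462.13 m

22462.13


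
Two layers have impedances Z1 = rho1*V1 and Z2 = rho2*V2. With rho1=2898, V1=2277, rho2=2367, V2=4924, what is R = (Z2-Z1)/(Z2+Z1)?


Z1 = 2898 * 2277 = 6598746
Z2 = 2367 * 4924 = 11655108
R = (11655108 - 6598746) / (11655108 + 6598746) = 5056362 / 18253854 = 0.277

0.277


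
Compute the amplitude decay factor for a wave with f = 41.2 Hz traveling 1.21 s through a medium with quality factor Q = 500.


pi*f*t/Q = pi*41.2*1.21/500 = 0.313229
A/A0 = exp(-0.313229) = 0.731082

0.731082


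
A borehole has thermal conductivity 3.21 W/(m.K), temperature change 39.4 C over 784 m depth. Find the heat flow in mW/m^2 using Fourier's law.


q = k * dT / dz * 1000
= 3.21 * 39.4 / 784 * 1000
= 0.161319 * 1000
= 161.3189 mW/m^2

161.3189


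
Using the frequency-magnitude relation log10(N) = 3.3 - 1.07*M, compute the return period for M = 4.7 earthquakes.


log10(N) = 3.3 - 1.07*4.7 = -1.729
N = 10^-1.729 = 0.018664
T = 1/N = 1/0.018664 = 53.5797 years

53.5797


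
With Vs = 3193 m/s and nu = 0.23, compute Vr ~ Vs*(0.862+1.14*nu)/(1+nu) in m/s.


Numerator factor = 0.862 + 1.14*0.23 = 1.1242
Denominator = 1 + 0.23 = 1.23
Vr = 3193 * 1.1242 / 1.23 = 2918.35 m/s

2918.35


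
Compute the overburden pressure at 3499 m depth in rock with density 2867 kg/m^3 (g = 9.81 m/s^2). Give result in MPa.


P = rho * g * z / 1e6
= 2867 * 9.81 * 3499 / 1e6
= 98410319.73 / 1e6
= 98.4103 MPa

98.4103


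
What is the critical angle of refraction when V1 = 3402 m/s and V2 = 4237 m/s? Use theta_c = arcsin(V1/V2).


V1/V2 = 3402/4237 = 0.802927
theta_c = arcsin(0.802927) = 53.4105 degrees

53.4105


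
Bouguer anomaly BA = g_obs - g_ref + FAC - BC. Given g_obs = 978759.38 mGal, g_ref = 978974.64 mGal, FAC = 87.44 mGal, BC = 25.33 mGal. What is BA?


BA = g_obs - g_ref + FAC - BC
= 978759.38 - 978974.64 + 87.44 - 25.33
= -153.15 mGal

-153.15


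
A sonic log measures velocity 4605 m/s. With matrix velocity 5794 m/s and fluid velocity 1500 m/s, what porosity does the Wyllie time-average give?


1/V - 1/Vm = 1/4605 - 1/5794 = 4.456e-05
1/Vf - 1/Vm = 1/1500 - 1/5794 = 0.00049407
phi = 4.456e-05 / 0.00049407 = 0.0902

0.0902


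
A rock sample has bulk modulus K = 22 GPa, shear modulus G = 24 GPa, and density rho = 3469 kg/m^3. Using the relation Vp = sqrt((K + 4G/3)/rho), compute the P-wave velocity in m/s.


First compute the effective modulus:
K + 4G/3 = 22e9 + 4*24e9/3 = 54000000000.0 Pa
Then divide by density:
54000000000.0 / 3469 = 15566445.6616 Pa/(kg/m^3)
Take the square root:
Vp = sqrt(15566445.6616) = 3945.43 m/s

3945.43


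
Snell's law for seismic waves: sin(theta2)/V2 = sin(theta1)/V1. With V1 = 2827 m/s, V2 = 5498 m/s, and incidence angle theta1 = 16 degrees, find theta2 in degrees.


sin(theta1) = sin(16 deg) = 0.275637
sin(theta2) = V2/V1 * sin(theta1) = 5498/2827 * 0.275637 = 0.536064
theta2 = arcsin(0.536064) = 32.4161 degrees

32.4161


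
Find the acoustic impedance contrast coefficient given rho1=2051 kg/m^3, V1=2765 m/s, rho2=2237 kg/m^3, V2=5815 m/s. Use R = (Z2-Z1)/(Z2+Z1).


Z1 = 2051 * 2765 = 5671015
Z2 = 2237 * 5815 = 13008155
R = (13008155 - 5671015) / (13008155 + 5671015) = 7337140 / 18679170 = 0.3928

0.3928


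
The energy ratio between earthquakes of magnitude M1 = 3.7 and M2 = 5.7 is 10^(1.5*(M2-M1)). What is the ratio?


M2 - M1 = 5.7 - 3.7 = 2.0
1.5 * 2.0 = 3.0
ratio = 10^3.0 = 1000.0

1000.0


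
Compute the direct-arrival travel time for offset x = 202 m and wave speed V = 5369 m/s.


t = x / V
= 202 / 5369
= 0.0376 s

0.0376


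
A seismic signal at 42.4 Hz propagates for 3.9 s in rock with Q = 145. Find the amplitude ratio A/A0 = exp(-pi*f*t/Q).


pi*f*t/Q = pi*42.4*3.9/145 = 3.582716
A/A0 = exp(-3.582716) = 0.0278

0.0278


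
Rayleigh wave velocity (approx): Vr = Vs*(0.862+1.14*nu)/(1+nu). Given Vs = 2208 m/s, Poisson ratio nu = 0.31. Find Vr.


Numerator factor = 0.862 + 1.14*0.31 = 1.2154
Denominator = 1 + 0.31 = 1.31
Vr = 2208 * 1.2154 / 1.31 = 2048.55 m/s

2048.55


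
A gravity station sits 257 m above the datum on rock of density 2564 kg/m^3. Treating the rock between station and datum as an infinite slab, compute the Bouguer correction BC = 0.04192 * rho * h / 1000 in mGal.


BC = 0.04192 * rho * h / 1000
= 0.04192 * 2564 * 257 / 1000
= 27.6231 mGal

27.6231


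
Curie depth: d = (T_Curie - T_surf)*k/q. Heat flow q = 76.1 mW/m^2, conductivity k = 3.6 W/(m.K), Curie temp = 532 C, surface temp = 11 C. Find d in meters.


T_Curie - T_surf = 532 - 11 = 521 C
Convert q to W/m^2: 76.1 mW/m^2 = 0.0761 W/m^2
d = 521 * 3.6 / 0.0761 = 24646.52 m

24646.52


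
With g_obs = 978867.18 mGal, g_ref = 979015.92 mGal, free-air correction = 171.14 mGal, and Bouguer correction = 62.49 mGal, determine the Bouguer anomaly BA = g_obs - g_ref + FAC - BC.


BA = g_obs - g_ref + FAC - BC
= 978867.18 - 979015.92 + 171.14 - 62.49
= -40.09 mGal

-40.09


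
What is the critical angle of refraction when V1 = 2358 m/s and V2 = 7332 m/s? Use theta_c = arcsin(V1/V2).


V1/V2 = 2358/7332 = 0.321604
theta_c = arcsin(0.321604) = 18.76 degrees

18.76


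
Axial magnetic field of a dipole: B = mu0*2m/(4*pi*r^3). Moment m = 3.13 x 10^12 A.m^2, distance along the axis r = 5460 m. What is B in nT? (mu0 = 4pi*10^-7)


m = 3.13 x 10^12 = 3130000000000 A.m^2
2m = 6260000000000 A.m^2
r^3 = 5460^3 = 162771336000
B = (4pi*10^-7) * 6260000000000 / (4*pi * 162771336000) * 1e9
= 7866548.004589 / 2045444933570.38 * 1e9
= 3845.886 nT

3845.886


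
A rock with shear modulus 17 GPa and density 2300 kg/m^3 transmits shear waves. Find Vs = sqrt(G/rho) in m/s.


Convert G to Pa: G = 17e9 Pa
Compute G/rho = 17e9 / 2300 = 7391304.3478
Vs = sqrt(7391304.3478) = 2718.7 m/s

2718.7


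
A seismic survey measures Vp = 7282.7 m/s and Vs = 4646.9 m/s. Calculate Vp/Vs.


Vp/Vs = 7282.7 / 4646.9
= 1.5672

1.5672


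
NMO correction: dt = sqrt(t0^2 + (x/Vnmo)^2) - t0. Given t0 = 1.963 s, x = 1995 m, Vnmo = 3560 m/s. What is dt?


x/Vnmo = 1995/3560 = 0.560393
(x/Vnmo)^2 = 0.314041
t0^2 = 3.853369
sqrt(3.853369 + 0.314041) = 2.041423
dt = 2.041423 - 1.963 = 0.078423

0.078423


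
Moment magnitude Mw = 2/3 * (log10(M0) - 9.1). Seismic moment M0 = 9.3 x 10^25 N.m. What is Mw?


log10(M0) = log10(9.3 x 10^25) = 25.9685
Mw = 2/3 * (25.9685 - 9.1)
= 2/3 * 16.8685
= 11.25

11.25


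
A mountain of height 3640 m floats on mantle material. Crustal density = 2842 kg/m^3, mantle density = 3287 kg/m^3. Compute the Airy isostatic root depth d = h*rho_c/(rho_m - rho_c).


rho_m - rho_c = 3287 - 2842 = 445
d = 3640 * 2842 / 445
= 10344880 / 445
= 23246.92 m

23246.92


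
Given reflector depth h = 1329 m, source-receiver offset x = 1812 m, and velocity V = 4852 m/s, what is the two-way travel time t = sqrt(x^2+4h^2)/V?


x^2 + 4h^2 = 1812^2 + 4*1329^2 = 3283344 + 7064964 = 10348308
sqrt(10348308) = 3216.8786
t = 3216.8786 / 4852 = 0.663 s

0.663


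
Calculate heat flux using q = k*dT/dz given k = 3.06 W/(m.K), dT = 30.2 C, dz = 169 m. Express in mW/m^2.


q = k * dT / dz * 1000
= 3.06 * 30.2 / 169 * 1000
= 0.546817 * 1000
= 546.8166 mW/m^2

546.8166


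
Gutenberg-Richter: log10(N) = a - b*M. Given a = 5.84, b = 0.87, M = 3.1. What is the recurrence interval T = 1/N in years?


log10(N) = 5.84 - 0.87*3.1 = 3.143
N = 10^3.143 = 1389.952631
T = 1/N = 1/1389.952631 = 0.0007 years

7.000000e-04


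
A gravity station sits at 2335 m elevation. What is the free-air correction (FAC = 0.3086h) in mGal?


FAC = 0.3086 * h
= 0.3086 * 2335
= 720.581 mGal

720.581


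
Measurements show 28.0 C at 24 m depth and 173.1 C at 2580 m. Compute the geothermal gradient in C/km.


dT = 173.1 - 28.0 = 145.1 C
dz = 2580 - 24 = 2556 m
gradient = dT/dz * 1000 = 145.1/2556 * 1000 = 56.7684 C/km

56.7684


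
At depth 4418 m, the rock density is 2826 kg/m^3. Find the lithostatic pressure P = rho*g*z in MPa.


P = rho * g * z / 1e6
= 2826 * 9.81 * 4418 / 1e6
= 122480479.08 / 1e6
= 122.4805 MPa

122.4805


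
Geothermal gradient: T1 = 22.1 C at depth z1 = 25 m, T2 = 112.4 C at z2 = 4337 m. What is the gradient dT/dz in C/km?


dT = 112.4 - 22.1 = 90.3 C
dz = 4337 - 25 = 4312 m
gradient = dT/dz * 1000 = 90.3/4312 * 1000 = 20.9416 C/km

20.9416


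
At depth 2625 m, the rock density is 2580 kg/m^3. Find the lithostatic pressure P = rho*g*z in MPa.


P = rho * g * z / 1e6
= 2580 * 9.81 * 2625 / 1e6
= 66438225.0 / 1e6
= 66.4382 MPa

66.4382


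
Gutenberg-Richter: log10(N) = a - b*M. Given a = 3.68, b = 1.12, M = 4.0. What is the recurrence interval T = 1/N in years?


log10(N) = 3.68 - 1.12*4.0 = -0.8
N = 10^-0.8 = 0.158489
T = 1/N = 1/0.158489 = 6.3096 years

6.3096


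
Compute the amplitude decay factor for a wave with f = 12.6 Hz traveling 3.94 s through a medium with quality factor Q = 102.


pi*f*t/Q = pi*12.6*3.94/102 = 1.529032
A/A0 = exp(-1.529032) = 0.216745

0.216745


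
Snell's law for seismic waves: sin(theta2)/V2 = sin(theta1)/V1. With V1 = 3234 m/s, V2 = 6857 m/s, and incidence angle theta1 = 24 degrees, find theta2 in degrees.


sin(theta1) = sin(24 deg) = 0.406737
sin(theta2) = V2/V1 * sin(theta1) = 6857/3234 * 0.406737 = 0.862397
theta2 = arcsin(0.862397) = 59.5868 degrees

59.5868


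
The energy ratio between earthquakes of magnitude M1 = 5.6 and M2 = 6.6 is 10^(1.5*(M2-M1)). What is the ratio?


M2 - M1 = 6.6 - 5.6 = 1.0
1.5 * 1.0 = 1.5
ratio = 10^1.5 = 31.62

31.62


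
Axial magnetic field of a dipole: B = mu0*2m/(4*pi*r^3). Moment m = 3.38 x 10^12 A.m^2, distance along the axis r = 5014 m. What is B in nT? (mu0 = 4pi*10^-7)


m = 3.38 x 10^12 = 3380000000000 A.m^2
2m = 6760000000000 A.m^2
r^3 = 5014^3 = 126052942744
B = (4pi*10^-7) * 6760000000000 / (4*pi * 126052942744) * 1e9
= 8494866.535307 / 1584027995551.7 * 1e9
= 5362.826 nT

5362.826


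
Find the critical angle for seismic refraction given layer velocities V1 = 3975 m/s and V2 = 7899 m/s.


V1/V2 = 3975/7899 = 0.503228
theta_c = arcsin(0.503228) = 30.2138 degrees

30.2138


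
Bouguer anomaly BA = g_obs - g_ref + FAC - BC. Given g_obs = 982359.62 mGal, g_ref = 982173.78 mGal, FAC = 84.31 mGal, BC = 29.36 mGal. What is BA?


BA = g_obs - g_ref + FAC - BC
= 982359.62 - 982173.78 + 84.31 - 29.36
= 240.79 mGal

240.79


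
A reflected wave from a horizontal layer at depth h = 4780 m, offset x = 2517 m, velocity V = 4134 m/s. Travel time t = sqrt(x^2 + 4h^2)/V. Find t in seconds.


x^2 + 4h^2 = 2517^2 + 4*4780^2 = 6335289 + 91393600 = 97728889
sqrt(97728889) = 9885.7923
t = 9885.7923 / 4134 = 2.3913 s

2.3913


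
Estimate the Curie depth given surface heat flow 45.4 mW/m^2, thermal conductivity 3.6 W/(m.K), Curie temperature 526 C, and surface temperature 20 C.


T_Curie - T_surf = 526 - 20 = 506 C
Convert q to W/m^2: 45.4 mW/m^2 = 0.0454 W/m^2
d = 506 * 3.6 / 0.0454 = 40123.35 m

40123.35


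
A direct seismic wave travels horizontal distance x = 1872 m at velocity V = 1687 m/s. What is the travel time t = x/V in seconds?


t = x / V
= 1872 / 1687
= 1.1097 s

1.1097


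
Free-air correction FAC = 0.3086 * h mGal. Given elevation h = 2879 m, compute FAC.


FAC = 0.3086 * h
= 0.3086 * 2879
= 888.4594 mGal

888.4594


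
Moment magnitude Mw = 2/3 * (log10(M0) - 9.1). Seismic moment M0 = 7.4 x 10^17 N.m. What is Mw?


log10(M0) = log10(7.4 x 10^17) = 17.8692
Mw = 2/3 * (17.8692 - 9.1)
= 2/3 * 8.7692
= 5.85

5.85


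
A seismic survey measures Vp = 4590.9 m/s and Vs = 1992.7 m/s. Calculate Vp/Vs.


Vp/Vs = 4590.9 / 1992.7
= 2.3039

2.3039


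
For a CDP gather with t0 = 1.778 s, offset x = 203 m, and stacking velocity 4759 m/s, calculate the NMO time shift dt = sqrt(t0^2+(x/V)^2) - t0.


x/Vnmo = 203/4759 = 0.042656
(x/Vnmo)^2 = 0.00182
t0^2 = 3.161284
sqrt(3.161284 + 0.00182) = 1.778512
dt = 1.778512 - 1.778 = 0.000512

5.120000e-04


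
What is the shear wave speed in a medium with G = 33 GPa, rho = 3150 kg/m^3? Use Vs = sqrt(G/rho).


Convert G to Pa: G = 33e9 Pa
Compute G/rho = 33e9 / 3150 = 10476190.4762
Vs = sqrt(10476190.4762) = 3236.69 m/s

3236.69


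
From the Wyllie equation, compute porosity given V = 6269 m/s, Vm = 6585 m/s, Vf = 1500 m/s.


1/V - 1/Vm = 1/6269 - 1/6585 = 7.65e-06
1/Vf - 1/Vm = 1/1500 - 1/6585 = 0.00051481
phi = 7.65e-06 / 0.00051481 = 0.0149

0.0149
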